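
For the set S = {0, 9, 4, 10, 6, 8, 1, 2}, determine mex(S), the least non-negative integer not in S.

3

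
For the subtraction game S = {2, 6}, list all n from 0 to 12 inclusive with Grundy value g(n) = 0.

0, 1, 4, 5, 8, 9, 12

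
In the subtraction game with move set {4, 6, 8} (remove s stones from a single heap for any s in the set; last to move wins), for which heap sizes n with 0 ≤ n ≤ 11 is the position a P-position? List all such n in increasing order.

Grundy values for subtraction set {4, 6, 8}:
g(0) = mex{} = 0
g(1) = mex{} = 0
g(2) = mex{} = 0
g(3) = mex{} = 0
g(4) = mex{0} = 1
g(5) = mex{0} = 1
g(6) = mex{0} = 1
g(7) = mex{0} = 1
g(8) = mex{0,1} = 2
g(9) = mex{0,1} = 2
g(10) = mex{0,1} = 2
g(11) = mex{0,1} = 2
The P-positions (g = 0) in 0..11 are 0, 1, 2, 3.

0, 1, 2, 3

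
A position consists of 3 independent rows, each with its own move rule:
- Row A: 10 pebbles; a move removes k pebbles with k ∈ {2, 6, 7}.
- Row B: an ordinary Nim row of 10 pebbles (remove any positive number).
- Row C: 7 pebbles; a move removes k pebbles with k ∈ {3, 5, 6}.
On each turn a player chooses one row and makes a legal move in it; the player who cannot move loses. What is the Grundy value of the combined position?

11

For row A, compute g(0), g(1), … with moves {2, 6, 7}:
g(0) = mex{} = 0
g(1) = mex{} = 0
g(2) = mex{0} = 1
g(3) = mex{0} = 1
g(4) = mex{1} = 0
g(5) = mex{1} = 0
g(6) = mex{0} = 1
g(7) = mex{0} = 1
g(8) = mex{0,1} = 2
g(9) = mex{1} = 0
g(10) = mex{0,1,2} = 3
So g(10) = 3.
Row B is a plain Nim row of size 10, so its Grundy value is 10.
Grundy values for row C (subtraction set {3, 5, 6}):
g(0) = mex{} = 0
g(1) = mex{} = 0
g(2) = mex{} = 0
g(3) = mex{0} = 1
g(4) = mex{0} = 1
g(5) = mex{0} = 1
g(6) = mex{0,1} = 2
g(7) = mex{0,1} = 2
So g(7) = 2.
By the Sprague-Grundy theorem, the Grundy value of a sum of independent games is the XOR of the component values.
Combined value = 3 ⊕ 10 ⊕ 2 = 11.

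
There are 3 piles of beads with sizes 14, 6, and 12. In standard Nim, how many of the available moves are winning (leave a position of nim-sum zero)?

Compute the nim-sum pairwise:
14 ⊕ 6 = 8
8 ⊕ 12 = 4
The overall nim-sum is X = 4. A pile of size p has a winning move iff p XOR X < p (reduce it to p XOR X).
  14: 14 XOR 4 = 10 < 14 — winning move (to 10).
  6: 6 XOR 4 = 2 < 6 — winning move (to 2).
  12: 12 XOR 4 = 8 < 12 — winning move (to 8).
That gives 3 winning moves.

3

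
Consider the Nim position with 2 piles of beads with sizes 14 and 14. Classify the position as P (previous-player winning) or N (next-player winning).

Nim-sum: 14 ⊕ 14 = 0.
The nim-sum is 0, so this is a P-position: the player to move is in a losing position under optimal play.

P-position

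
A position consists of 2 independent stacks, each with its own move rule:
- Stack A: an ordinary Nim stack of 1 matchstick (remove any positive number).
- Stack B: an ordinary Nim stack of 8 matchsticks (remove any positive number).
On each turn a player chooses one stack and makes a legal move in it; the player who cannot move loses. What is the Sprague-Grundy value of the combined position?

Stack A is a plain Nim stack of size 1, so its Grundy value is 1.
Stack B is a plain Nim stack of size 8, so its Grundy value is 8.
The value of a disjunctive sum is the nim-sum of the parts.
Combined value = 1 ⊕ 8 = 9.

9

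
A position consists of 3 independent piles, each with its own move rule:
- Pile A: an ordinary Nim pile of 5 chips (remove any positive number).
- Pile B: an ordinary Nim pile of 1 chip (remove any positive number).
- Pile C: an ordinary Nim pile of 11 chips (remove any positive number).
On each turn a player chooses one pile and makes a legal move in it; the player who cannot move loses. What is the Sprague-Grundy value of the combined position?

15

Pile A is a plain Nim pile of size 5, so its Grundy value is 5.
Pile B is a plain Nim pile of size 1, so its Grundy value is 1.
Pile C is a plain Nim pile of size 11, so its Grundy value is 11.
The value of a disjunctive sum is the nim-sum of the parts.
Combined value = 5 XOR 1 XOR 11 = 15.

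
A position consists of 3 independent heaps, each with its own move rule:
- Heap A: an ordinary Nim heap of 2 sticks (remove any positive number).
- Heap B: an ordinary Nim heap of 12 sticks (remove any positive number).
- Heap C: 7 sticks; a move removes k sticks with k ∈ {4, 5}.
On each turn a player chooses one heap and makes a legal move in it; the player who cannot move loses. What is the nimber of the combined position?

Heap A is a plain Nim heap of size 2, so its Grundy value is 2.
Heap B is a plain Nim heap of size 12, so its Grundy value is 12.
For heap C, compute g(0), g(1), … with moves {4, 5}:
g(0) = mex{} = 0
g(1) = mex{} = 0
g(2) = mex{} = 0
g(3) = mex{} = 0
g(4) = mex{0} = 1
g(5) = mex{0} = 1
g(6) = mex{0} = 1
g(7) = mex{0} = 1
So g(7) = 1.
The value of a disjunctive sum is the nim-sum of the parts.
Combined value = 2 ⊕ 12 ⊕ 1 = 15.

15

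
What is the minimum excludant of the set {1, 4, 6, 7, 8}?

0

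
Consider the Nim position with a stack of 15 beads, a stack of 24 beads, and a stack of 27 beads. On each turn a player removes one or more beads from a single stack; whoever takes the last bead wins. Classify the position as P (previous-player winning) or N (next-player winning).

Compute the nim-sum pairwise:
15 ⊕ 24 = 23
23 ⊕ 27 = 12
The nim-sum is 12 ≠ 0, so this is an N-position: the player to move can win.

N-position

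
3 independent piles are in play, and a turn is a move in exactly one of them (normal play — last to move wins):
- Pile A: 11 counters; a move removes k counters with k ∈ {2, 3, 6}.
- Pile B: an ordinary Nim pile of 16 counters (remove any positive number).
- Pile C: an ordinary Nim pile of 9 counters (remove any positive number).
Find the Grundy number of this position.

Build the Grundy sequence for pile A with g(k) = mex{g(k−s) : s ∈ {2, 3, 6}, s ≤ k}:
g(0) = mex{} = 0
g(1) = mex{} = 0
g(2) = mex{0} = 1
g(3) = mex{0} = 1
g(4) = mex{0,1} = 2
g(5) = mex{1} = 0
g(6) = mex{0,1,2} = 3
g(7) = mex{0,2} = 1
g(8) = mex{0,1,3} = 2
g(9) = mex{1,3} = 0
g(10) = mex{1,2} = 0
g(11) = mex{0,2} = 1
So g(11) = 1.
Pile B is a plain Nim pile of size 16, so its Grundy value is 16.
Pile C is a plain Nim pile of size 9, so its Grundy value is 9.
By the Sprague-Grundy theorem, the Grundy value of a sum of independent games is the XOR of the component values.
Combined value = 1 ⊕ 16 ⊕ 9 = 24.

24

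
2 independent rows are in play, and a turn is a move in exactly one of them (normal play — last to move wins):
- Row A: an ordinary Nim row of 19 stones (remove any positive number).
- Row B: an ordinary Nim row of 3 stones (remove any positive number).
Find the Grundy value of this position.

Row A is a plain Nim row of size 19, so its Grundy value is 19.
Row B is a plain Nim row of size 3, so its Grundy value is 3.
By the Sprague-Grundy theorem, the Grundy value of a sum of independent games is the XOR of the component values.
Combined value = 19 ⊕ 3 = 16.

16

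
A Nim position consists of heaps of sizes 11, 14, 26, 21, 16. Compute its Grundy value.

In binary:
  01011  (11)
  01110  (14)
  11010  (26)
  10101  (21)
  10000  (16)
  -----
  11010  (26)

26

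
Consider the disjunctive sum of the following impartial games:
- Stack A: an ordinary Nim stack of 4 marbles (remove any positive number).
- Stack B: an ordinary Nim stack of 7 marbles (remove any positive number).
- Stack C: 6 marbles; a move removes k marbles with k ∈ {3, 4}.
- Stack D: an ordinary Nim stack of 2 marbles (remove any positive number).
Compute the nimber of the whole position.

Stack A is a plain Nim stack of size 4, so its Grundy value is 4.
Stack B is a plain Nim stack of size 7, so its Grundy value is 7.
Build the Grundy sequence for stack C with g(k) = mex{g(k−s) : s ∈ {3, 4}, s ≤ k}:
k:     0  1  2  3  4  5  6
g(k):  0  0  0  1  1  1  2
So g(6) = 2.
Stack D is a plain Nim stack of size 2, so its Grundy value is 2.
The value of a disjunctive sum is the nim-sum of the parts.
Combined value = 4 XOR 7 XOR 2 XOR 2 = 3.

3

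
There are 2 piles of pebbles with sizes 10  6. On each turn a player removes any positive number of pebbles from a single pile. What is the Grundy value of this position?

Nim-sum: 10 ^ 6 = 12.

12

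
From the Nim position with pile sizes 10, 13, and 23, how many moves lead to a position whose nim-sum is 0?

Write each in binary and XOR column by column:
  01010  (10)
  01101  (13)
  10111  (23)
  -----
  10000  (16)
The overall nim-sum is X = 16. A pile of size p has a winning move iff p XOR X < p (reduce it to p XOR X).
  10: 10 XOR 16 = 26 ≥ 10 — no move.
  13: 13 XOR 16 = 29 ≥ 13 — no move.
  23: 23 XOR 16 = 7 < 23 — winning move (to 7).
That gives 1 winning move.

1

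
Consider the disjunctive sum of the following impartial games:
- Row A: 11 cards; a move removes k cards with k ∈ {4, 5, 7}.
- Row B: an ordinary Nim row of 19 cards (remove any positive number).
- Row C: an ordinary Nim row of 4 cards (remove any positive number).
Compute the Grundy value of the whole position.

For row A, compute g(0), g(1), … with moves {4, 5, 7}:
k:     0  1  2  3  4  5  6  7  8  9 10 11
g(k):  0  0  0  0  1  1  1  1  2  2  2  0
So g(11) = 0.
Row B is a plain Nim row of size 19, so its Grundy value is 19.
Row C is a plain Nim row of size 4, so its Grundy value is 4.
The value of a disjunctive sum is the nim-sum of the parts.
Combined value = 0 ⊕ 19 ⊕ 4 = 23.

23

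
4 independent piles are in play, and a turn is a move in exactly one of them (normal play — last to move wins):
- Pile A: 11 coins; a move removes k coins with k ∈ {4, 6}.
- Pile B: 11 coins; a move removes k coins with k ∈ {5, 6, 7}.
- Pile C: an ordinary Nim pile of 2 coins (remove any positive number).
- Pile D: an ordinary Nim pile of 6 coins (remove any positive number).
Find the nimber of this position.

6

Build the Grundy sequence for pile A with g(k) = mex{g(k−s) : s ∈ {4, 6}, s ≤ k}:
g(0) = mex{} = 0
g(1) = mex{} = 0
g(2) = mex{} = 0
g(3) = mex{} = 0
g(4) = mex{0} = 1
g(5) = mex{0} = 1
g(6) = mex{0} = 1
g(7) = mex{0} = 1
g(8) = mex{0,1} = 2
g(9) = mex{0,1} = 2
g(10) = mex{1} = 0
g(11) = mex{1} = 0
So g(11) = 0.
Grundy values for pile B (subtraction set {5, 6, 7}):
g(0) = mex{} = 0
g(1) = mex{} = 0
g(2) = mex{} = 0
g(3) = mex{} = 0
g(4) = mex{} = 0
g(5) = mex{0} = 1
g(6) = mex{0} = 1
g(7) = mex{0} = 1
g(8) = mex{0} = 1
g(9) = mex{0} = 1
g(10) = mex{0,1} = 2
g(11) = mex{0,1} = 2
So g(11) = 2.
Pile C is a plain Nim pile of size 2, so its Grundy value is 2.
Pile D is a plain Nim pile of size 6, so its Grundy value is 6.
The value of a disjunctive sum is the nim-sum of the parts.
Combined value = 0 ⊕ 2 ⊕ 2 ⊕ 6 = 6.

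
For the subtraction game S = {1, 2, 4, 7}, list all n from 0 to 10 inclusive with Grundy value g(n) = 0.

0, 3, 6, 9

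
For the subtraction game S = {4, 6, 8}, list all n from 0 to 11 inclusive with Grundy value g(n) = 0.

0, 1, 2, 3

Compute g(0), g(1), … for moves {4, 6, 8}:
g(0) = mex{} = 0
g(1) = mex{} = 0
g(2) = mex{} = 0
g(3) = mex{} = 0
g(4) = mex{0} = 1
g(5) = mex{0} = 1
g(6) = mex{0} = 1
g(7) = mex{0} = 1
g(8) = mex{0,1} = 2
g(9) = mex{0,1} = 2
g(10) = mex{0,1} = 2
g(11) = mex{0,1} = 2
The P-positions (g = 0) in 0..11 are 0, 1, 2, 3.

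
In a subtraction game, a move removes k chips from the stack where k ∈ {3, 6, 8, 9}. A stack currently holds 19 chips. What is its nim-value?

2

Grundy values for subtraction set {3, 6, 8, 9}:
k:     0  1  2  3  4  5  6  7  8  9 10 11 12 13 14 15 16 17 18 19
g(k):  0  0  0  1  1  1  2  2  2  3  3  3  0  0  0  1  1  1  2  2
So g(19) = 2.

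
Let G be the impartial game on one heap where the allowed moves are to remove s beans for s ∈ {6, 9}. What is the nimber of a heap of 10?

Build the Grundy sequence with g(k) = mex{g(k−s) : s ∈ {6, 9}, s ≤ k}:
g(0) = mex{} = 0
g(1) = mex{} = 0
g(2) = mex{} = 0
g(3) = mex{} = 0
g(4) = mex{} = 0
g(5) = mex{} = 0
g(6) = mex{0} = 1
g(7) = mex{0} = 1
g(8) = mex{0} = 1
g(9) = mex{0} = 1
g(10) = mex{0} = 1
So g(10) = 1.

1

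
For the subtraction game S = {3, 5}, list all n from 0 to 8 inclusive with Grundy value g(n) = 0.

0, 1, 2, 8

Build the Grundy sequence with g(k) = mex{g(k−s) : s ∈ {3, 5}, s ≤ k}:
g(0) = mex{} = 0
g(1) = mex{} = 0
g(2) = mex{} = 0
g(3) = mex{0} = 1
g(4) = mex{0} = 1
g(5) = mex{0} = 1
g(6) = mex{0,1} = 2
g(7) = mex{0,1} = 2
g(8) = mex{1} = 0
The P-positions (g = 0) in 0..8 are 0, 1, 2, 8.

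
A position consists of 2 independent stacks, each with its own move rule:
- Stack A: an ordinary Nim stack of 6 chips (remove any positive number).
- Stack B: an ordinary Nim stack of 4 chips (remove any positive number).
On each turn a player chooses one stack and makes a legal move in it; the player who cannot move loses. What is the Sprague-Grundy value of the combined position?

Stack A is a plain Nim stack of size 6, so its Grundy value is 6.
Stack B is a plain Nim stack of size 4, so its Grundy value is 4.
By the Sprague-Grundy theorem, the Grundy value of a sum of independent games is the XOR of the component values.
Combined value = 6 ⊕ 4 = 2.

2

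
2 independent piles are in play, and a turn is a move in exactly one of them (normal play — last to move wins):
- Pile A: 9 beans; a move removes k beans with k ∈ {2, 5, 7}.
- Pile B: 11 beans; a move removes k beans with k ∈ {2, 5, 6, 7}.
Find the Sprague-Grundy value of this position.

1

For pile A, compute g(0), g(1), … with moves {2, 5, 7}:
g(0) = mex{} = 0
g(1) = mex{} = 0
g(2) = mex{0} = 1
g(3) = mex{0} = 1
g(4) = mex{1} = 0
g(5) = mex{0,1} = 2
g(6) = mex{0} = 1
g(7) = mex{0,1,2} = 3
g(8) = mex{0,1} = 2
g(9) = mex{0,1,3} = 2
So g(9) = 2.
Build the Grundy sequence for pile B with g(k) = mex{g(k−s) : s ∈ {2, 5, 6, 7}, s ≤ k}:
k:     0  1  2  3  4  5  6  7  8  9 10 11
g(k):  0  0  1  1  0  2  1  3  2  2  3  3
So g(11) = 3.
By the Sprague-Grundy theorem, the Grundy value of a sum of independent games is the XOR of the component values.
Combined value = 2 XOR 3 = 1.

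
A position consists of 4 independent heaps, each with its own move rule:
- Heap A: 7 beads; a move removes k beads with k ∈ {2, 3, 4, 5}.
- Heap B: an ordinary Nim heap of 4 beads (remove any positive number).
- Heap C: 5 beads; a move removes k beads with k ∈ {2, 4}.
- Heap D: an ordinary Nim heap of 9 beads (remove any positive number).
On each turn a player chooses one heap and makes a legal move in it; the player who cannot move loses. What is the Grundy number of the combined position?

For heap A, compute g(0), g(1), … with moves {2, 3, 4, 5}:
k:     0  1  2  3  4  5  6  7
g(k):  0  0  1  1  2  2  3  0
So g(7) = 0.
Heap B is a plain Nim heap of size 4, so its Grundy value is 4.
For heap C, compute g(0), g(1), … with moves {2, 4}:
g(0) = mex{} = 0
g(1) = mex{} = 0
g(2) = mex{0} = 1
g(3) = mex{0} = 1
g(4) = mex{0,1} = 2
g(5) = mex{0,1} = 2
So g(5) = 2.
Heap D is a plain Nim heap of size 9, so its Grundy value is 9.
The value of a disjunctive sum is the nim-sum of the parts.
Combined value = 0 ⊕ 4 ⊕ 2 ⊕ 9 = 15.

15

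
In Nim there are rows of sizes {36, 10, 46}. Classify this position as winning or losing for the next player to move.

Losing position

Compute the nim-sum pairwise:
36 ^ 10 = 46
46 ^ 46 = 0
The nim-sum is 0, so this is a P-position: the player to move is in a losing position under optimal play.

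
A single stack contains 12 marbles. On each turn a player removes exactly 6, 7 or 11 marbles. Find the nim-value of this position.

Compute g(0), g(1), … for moves {6, 7, 11}:
k:     0  1  2  3  4  5  6  7  8  9 10 11 12
g(k):  0  0  0  0  0  0  1  1  1  1  1  1  2
So g(12) = 2.

2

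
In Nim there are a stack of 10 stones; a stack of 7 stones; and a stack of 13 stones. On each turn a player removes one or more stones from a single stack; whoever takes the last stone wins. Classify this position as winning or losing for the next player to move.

Losing position

Nim-sum: 10 ^ 7 ^ 13 = 0.
The nim-sum is 0, so this is a P-position: the player to move is in a losing position under optimal play.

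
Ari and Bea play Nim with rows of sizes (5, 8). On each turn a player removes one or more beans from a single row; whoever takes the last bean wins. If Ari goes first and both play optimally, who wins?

Ari wins

Nim-sum: 5 ^ 8 = 13.
The nim-sum is 13 ≠ 0, so this is an N-position: the player to move can win; Ari has a winning move.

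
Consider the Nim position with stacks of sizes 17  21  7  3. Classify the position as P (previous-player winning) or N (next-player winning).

P-position

Compute the nim-sum pairwise:
17 ^ 21 = 4
4 ^ 7 = 3
3 ^ 3 = 0
The nim-sum is 0, so this is a P-position: the player to move is in a losing position under optimal play.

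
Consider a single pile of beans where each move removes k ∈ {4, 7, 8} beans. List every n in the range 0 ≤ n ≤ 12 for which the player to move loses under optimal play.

0, 1, 2, 3, 12

Compute g(0), g(1), … for moves {4, 7, 8}:
k:     0  1  2  3  4  5  6  7  8  9 10 11 12
g(k):  0  0  0  0  1  1  1  1  2  2  2  2  0
The P-positions (g = 0) in 0..12 are 0, 1, 2, 3, 12.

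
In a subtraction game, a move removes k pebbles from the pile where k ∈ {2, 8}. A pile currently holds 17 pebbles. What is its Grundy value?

Build the Grundy sequence with g(k) = mex{g(k−s) : s ∈ {2, 8}, s ≤ k}:
k:     0  1  2  3  4  5  6  7  8  9 10 11 12 13 14 15 16 17
g(k):  0  0  1  1  0  0  1  1  2  2  0  0  1  1  0  0  1  1
So g(17) = 1.

1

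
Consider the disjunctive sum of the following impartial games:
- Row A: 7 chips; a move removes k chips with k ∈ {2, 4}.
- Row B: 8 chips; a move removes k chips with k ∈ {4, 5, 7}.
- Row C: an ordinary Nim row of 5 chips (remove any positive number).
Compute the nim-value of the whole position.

7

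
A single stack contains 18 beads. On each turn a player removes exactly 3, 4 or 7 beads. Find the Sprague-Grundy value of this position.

Compute g(0), g(1), … for moves {3, 4, 7}:
k:     0  1  2  3  4  5  6  7  8  9 10 11 12 13 14 15 16 17 18
g(k):  0  0  0  1  1  1  2  2  2  3  0  0  0  1  1  1  2  2  2
So g(18) = 2.

2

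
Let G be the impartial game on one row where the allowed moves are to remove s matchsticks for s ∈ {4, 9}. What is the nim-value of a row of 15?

Build the Grundy sequence with g(k) = mex{g(k−s) : s ∈ {4, 9}, s ≤ k}:
k:     0  1  2  3  4  5  6  7  8  9 10 11 12 13 14 15
g(k):  0  0  0  0  1  1  1  1  0  2  2  2  1  0  0  0
So g(15) = 0.

0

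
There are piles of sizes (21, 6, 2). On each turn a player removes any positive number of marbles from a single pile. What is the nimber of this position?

Nim-sum: 21 ^ 6 ^ 2 = 17.

17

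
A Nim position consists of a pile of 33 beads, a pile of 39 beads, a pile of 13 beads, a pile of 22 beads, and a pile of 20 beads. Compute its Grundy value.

Nim-sum: 33 ⊕ 39 ⊕ 13 ⊕ 22 ⊕ 20 = 9.

9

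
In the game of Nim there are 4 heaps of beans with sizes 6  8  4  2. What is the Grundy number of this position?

8

Compute the nim-sum pairwise:
6 XOR 8 = 14
14 XOR 4 = 10
10 XOR 2 = 8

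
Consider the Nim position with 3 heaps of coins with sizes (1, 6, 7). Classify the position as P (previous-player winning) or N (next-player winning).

P-position

Compute the nim-sum pairwise:
1 XOR 6 = 7
7 XOR 7 = 0
The nim-sum is 0, so this is a P-position: the player to move is in a losing position under optimal play.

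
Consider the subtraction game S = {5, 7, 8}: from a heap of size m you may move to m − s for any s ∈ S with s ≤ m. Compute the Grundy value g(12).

2

Build the Grundy sequence with g(k) = mex{g(k−s) : s ∈ {5, 7, 8}, s ≤ k}:
g(0) = mex{} = 0
g(1) = mex{} = 0
g(2) = mex{} = 0
g(3) = mex{} = 0
g(4) = mex{} = 0
g(5) = mex{0} = 1
g(6) = mex{0} = 1
g(7) = mex{0} = 1
g(8) = mex{0} = 1
g(9) = mex{0} = 1
g(10) = mex{0,1} = 2
g(11) = mex{0,1} = 2
g(12) = mex{0,1} = 2
So g(12) = 2.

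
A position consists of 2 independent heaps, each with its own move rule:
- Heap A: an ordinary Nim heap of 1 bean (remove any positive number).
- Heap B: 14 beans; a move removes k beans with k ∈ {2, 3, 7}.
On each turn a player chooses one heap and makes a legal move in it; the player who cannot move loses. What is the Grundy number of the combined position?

3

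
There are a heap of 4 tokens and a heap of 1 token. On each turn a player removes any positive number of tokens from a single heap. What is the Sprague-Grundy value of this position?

5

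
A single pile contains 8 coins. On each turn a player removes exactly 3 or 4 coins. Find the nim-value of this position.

0

Grundy values for subtraction set {3, 4}:
k:     0  1  2  3  4  5  6  7  8
g(k):  0  0  0  1  1  1  2  0  0
So g(8) = 0.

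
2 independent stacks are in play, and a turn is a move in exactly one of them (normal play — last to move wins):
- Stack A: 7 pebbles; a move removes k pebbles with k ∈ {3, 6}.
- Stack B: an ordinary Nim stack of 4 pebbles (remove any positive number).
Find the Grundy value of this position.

6

Build the Grundy sequence for stack A with g(k) = mex{g(k−s) : s ∈ {3, 6}, s ≤ k}:
g(0) = mex{} = 0
g(1) = mex{} = 0
g(2) = mex{} = 0
g(3) = mex{0} = 1
g(4) = mex{0} = 1
g(5) = mex{0} = 1
g(6) = mex{0,1} = 2
g(7) = mex{0,1} = 2
So g(7) = 2.
Stack B is a plain Nim stack of size 4, so its Grundy value is 4.
The value of a disjunctive sum is the nim-sum of the parts.
Combined value = 2 ⊕ 4 = 6.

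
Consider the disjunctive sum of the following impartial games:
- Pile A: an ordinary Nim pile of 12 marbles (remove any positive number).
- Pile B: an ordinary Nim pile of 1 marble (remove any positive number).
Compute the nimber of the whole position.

13

Pile A is a plain Nim pile of size 12, so its Grundy value is 12.
Pile B is a plain Nim pile of size 1, so its Grundy value is 1.
By the Sprague-Grundy theorem, the Grundy value of a sum of independent games is the XOR of the component values.
Combined value = 12 XOR 1 = 13.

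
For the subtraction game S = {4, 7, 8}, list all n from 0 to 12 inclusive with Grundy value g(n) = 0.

0, 1, 2, 3, 12

Compute g(0), g(1), … for moves {4, 7, 8}:
g(0) = mex{} = 0
g(1) = mex{} = 0
g(2) = mex{} = 0
g(3) = mex{} = 0
g(4) = mex{0} = 1
g(5) = mex{0} = 1
g(6) = mex{0} = 1
g(7) = mex{0} = 1
g(8) = mex{0,1} = 2
g(9) = mex{0,1} = 2
g(10) = mex{0,1} = 2
g(11) = mex{0,1} = 2
g(12) = mex{1,2} = 0
The P-positions (g = 0) in 0..12 are 0, 1, 2, 3, 12.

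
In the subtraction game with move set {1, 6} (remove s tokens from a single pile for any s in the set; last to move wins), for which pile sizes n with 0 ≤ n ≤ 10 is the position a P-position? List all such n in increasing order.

Compute g(0), g(1), … for moves {1, 6}:
g(0) = mex{} = 0
g(1) = mex{0} = 1
g(2) = mex{1} = 0
g(3) = mex{0} = 1
g(4) = mex{1} = 0
g(5) = mex{0} = 1
g(6) = mex{0,1} = 2
g(7) = mex{1,2} = 0
g(8) = mex{0} = 1
g(9) = mex{1} = 0
g(10) = mex{0} = 1
The P-positions (g = 0) in 0..10 are 0, 2, 4, 7, 9.

0, 2, 4, 7, 9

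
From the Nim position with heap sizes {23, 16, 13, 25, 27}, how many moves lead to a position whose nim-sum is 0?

Compute the nim-sum pairwise:
23 ^ 16 = 7
7 ^ 13 = 10
10 ^ 25 = 19
19 ^ 27 = 8
The overall nim-sum is X = 8. A heap of size p has a winning move iff p XOR X < p (reduce it to p XOR X).
  23: 23 XOR 8 = 31 ≥ 23 — no move.
  16: 16 XOR 8 = 24 ≥ 16 — no move.
  13: 13 XOR 8 = 5 < 13 — winning move (to 5).
  25: 25 XOR 8 = 17 < 25 — winning move (to 17).
  27: 27 XOR 8 = 19 < 27 — winning move (to 19).
That gives 3 winning moves.

3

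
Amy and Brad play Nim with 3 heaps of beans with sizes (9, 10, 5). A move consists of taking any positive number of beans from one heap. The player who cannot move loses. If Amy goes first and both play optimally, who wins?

Nim-sum: 9 ^ 10 ^ 5 = 6.
The nim-sum is 6 ≠ 0, so this is an N-position: the player to move can win; Amy has a winning move.

Amy wins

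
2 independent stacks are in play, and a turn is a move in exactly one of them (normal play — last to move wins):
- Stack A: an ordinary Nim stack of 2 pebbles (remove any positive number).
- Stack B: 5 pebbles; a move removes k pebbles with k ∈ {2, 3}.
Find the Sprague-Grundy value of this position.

Stack A is a plain Nim stack of size 2, so its Grundy value is 2.
Grundy values for stack B (subtraction set {2, 3}):
k:     0  1  2  3  4  5
g(k):  0  0  1  1  2  0
So g(5) = 0.
The value of a disjunctive sum is the nim-sum of the parts.
Combined value = 2 XOR 0 = 2.

2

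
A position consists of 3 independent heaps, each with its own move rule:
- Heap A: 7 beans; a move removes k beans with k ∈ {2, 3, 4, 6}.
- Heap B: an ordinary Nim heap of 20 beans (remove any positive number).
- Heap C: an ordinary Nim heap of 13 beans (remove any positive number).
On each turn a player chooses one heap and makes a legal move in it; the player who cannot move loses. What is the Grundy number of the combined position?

Grundy values for heap A (subtraction set {2, 3, 4, 6}):
k:     0  1  2  3  4  5  6  7
g(k):  0  0  1  1  2  2  3  3
So g(7) = 3.
Heap B is a plain Nim heap of size 20, so its Grundy value is 20.
Heap C is a plain Nim heap of size 13, so its Grundy value is 13.
By the Sprague-Grundy theorem, the Grundy value of a sum of independent games is the XOR of the component values.
Combined value = 3 XOR 20 XOR 13 = 26.

26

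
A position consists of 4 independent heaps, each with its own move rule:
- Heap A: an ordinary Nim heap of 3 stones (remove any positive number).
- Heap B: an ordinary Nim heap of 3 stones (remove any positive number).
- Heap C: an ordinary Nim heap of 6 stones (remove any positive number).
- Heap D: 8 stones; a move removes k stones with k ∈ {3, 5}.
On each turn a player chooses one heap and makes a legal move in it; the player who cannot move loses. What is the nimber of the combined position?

6

Heap A is a plain Nim heap of size 3, so its Grundy value is 3.
Heap B is a plain Nim heap of size 3, so its Grundy value is 3.
Heap C is a plain Nim heap of size 6, so its Grundy value is 6.
Build the Grundy sequence for heap D with g(k) = mex{g(k−s) : s ∈ {3, 5}, s ≤ k}:
k:     0  1  2  3  4  5  6  7  8
g(k):  0  0  0  1  1  1  2  2  0
So g(8) = 0.
The value of a disjunctive sum is the nim-sum of the parts.
Combined value = 3 ⊕ 3 ⊕ 6 ⊕ 0 = 6.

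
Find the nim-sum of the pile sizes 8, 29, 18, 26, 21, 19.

27

Nim-sum: 8 ^ 29 ^ 18 ^ 26 ^ 21 ^ 19 = 27.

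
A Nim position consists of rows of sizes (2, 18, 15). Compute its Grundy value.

In binary:
  00010  (2)
  10010  (18)
  01111  (15)
  -----
  11111  (31)

31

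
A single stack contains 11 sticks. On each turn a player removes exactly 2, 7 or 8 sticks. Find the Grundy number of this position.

3

Grundy values for subtraction set {2, 7, 8}:
g(0) = mex{} = 0
g(1) = mex{} = 0
g(2) = mex{0} = 1
g(3) = mex{0} = 1
g(4) = mex{1} = 0
g(5) = mex{1} = 0
g(6) = mex{0} = 1
g(7) = mex{0} = 1
g(8) = mex{0,1} = 2
g(9) = mex{0,1} = 2
g(10) = mex{1,2} = 0
g(11) = mex{0,1,2} = 3
So g(11) = 3.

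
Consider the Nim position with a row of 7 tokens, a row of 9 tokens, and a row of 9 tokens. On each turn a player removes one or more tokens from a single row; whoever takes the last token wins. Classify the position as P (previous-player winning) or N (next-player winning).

Compute the nim-sum pairwise:
7 ^ 9 = 14
14 ^ 9 = 7
The nim-sum is 7 ≠ 0, so this is an N-position: the player to move can win.

N-position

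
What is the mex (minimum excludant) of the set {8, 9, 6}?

0 is not in the set, so the mex is 0.

0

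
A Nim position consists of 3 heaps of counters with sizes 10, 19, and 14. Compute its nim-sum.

23

Compute the nim-sum pairwise:
10 XOR 19 = 25
25 XOR 14 = 23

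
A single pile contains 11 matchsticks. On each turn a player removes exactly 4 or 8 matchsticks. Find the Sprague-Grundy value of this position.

2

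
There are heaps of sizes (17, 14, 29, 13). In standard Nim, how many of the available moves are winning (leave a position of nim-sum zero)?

Nim-sum: 17 XOR 14 XOR 29 XOR 13 = 15.
The overall nim-sum is X = 15. A heap of size p has a winning move iff p XOR X < p (reduce it to p XOR X).
  17: 17 XOR 15 = 30 ≥ 17 — no move.
  14: 14 XOR 15 = 1 < 14 — winning move (to 1).
  29: 29 XOR 15 = 18 < 29 — winning move (to 18).
  13: 13 XOR 15 = 2 < 13 — winning move (to 2).
That gives 3 winning moves.

3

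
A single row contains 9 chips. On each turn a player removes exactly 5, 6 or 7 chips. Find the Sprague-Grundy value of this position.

1

Grundy values for subtraction set {5, 6, 7}:
g(0) = mex{} = 0
g(1) = mex{} = 0
g(2) = mex{} = 0
g(3) = mex{} = 0
g(4) = mex{} = 0
g(5) = mex{0} = 1
g(6) = mex{0} = 1
g(7) = mex{0} = 1
g(8) = mex{0} = 1
g(9) = mex{0} = 1
So g(9) = 1.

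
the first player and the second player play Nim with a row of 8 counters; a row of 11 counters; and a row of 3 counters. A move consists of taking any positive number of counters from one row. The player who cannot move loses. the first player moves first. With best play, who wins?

the second player wins

Bitwise XOR of the heap sizes:
  1000  (8)
  1011  (11)
  0011  (3)
  ----
  0000  (0)
The nim-sum is 0, so this is a P-position: the player to move is in a losing position under optimal play; the first player is about to move from it and so loses — the second player wins.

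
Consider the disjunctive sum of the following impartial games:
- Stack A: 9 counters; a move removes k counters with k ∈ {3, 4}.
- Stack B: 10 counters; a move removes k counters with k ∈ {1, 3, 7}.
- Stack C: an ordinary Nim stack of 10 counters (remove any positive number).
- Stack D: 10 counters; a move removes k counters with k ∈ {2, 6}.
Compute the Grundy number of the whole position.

11

Build the Grundy sequence for stack A with g(k) = mex{g(k−s) : s ∈ {3, 4}, s ≤ k}:
g(0) = mex{} = 0
g(1) = mex{} = 0
g(2) = mex{} = 0
g(3) = mex{0} = 1
g(4) = mex{0} = 1
g(5) = mex{0} = 1
g(6) = mex{0,1} = 2
g(7) = mex{1} = 0
g(8) = mex{1} = 0
g(9) = mex{1,2} = 0
So g(9) = 0.
For stack B, compute g(0), g(1), … with moves {1, 3, 7}:
g(0) = mex{} = 0
g(1) = mex{0} = 1
g(2) = mex{1} = 0
g(3) = mex{0} = 1
g(4) = mex{1} = 0
g(5) = mex{0} = 1
g(6) = mex{1} = 0
g(7) = mex{0} = 1
g(8) = mex{1} = 0
g(9) = mex{0} = 1
g(10) = mex{1} = 0
So g(10) = 0.
Stack C is a plain Nim stack of size 10, so its Grundy value is 10.
For stack D, compute g(0), g(1), … with moves {2, 6}:
k:     0  1  2  3  4  5  6  7  8  9 10
g(k):  0  0  1  1  0  0  1  1  0  0  1
So g(10) = 1.
By the Sprague-Grundy theorem, the Grundy value of a sum of independent games is the XOR of the component values.
Combined value = 0 XOR 0 XOR 10 XOR 1 = 11.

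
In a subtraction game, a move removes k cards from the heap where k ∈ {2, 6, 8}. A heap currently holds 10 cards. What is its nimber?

3

Grundy values for subtraction set {2, 6, 8}:
g(0) = mex{} = 0
g(1) = mex{} = 0
g(2) = mex{0} = 1
g(3) = mex{0} = 1
g(4) = mex{1} = 0
g(5) = mex{1} = 0
g(6) = mex{0} = 1
g(7) = mex{0} = 1
g(8) = mex{0,1} = 2
g(9) = mex{0,1} = 2
g(10) = mex{0,1,2} = 3
So g(10) = 3.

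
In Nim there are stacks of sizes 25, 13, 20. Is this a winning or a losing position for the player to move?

Losing position

Write each in binary and XOR column by column:
  11001  (25)
  01101  (13)
  10100  (20)
  -----
  00000  (0)
The nim-sum is 0, so this is a P-position: the player to move is in a losing position under optimal play.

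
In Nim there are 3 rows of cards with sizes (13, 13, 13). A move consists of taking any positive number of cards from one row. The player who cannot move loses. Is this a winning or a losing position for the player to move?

Winning position

Nim-sum: 13 ^ 13 ^ 13 = 13.
The nim-sum is 13 ≠ 0, so this is an N-position: the player to move can win.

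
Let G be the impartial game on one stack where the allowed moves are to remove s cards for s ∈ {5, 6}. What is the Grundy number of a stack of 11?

Compute g(0), g(1), … for moves {5, 6}:
g(0) = mex{} = 0
g(1) = mex{} = 0
g(2) = mex{} = 0
g(3) = mex{} = 0
g(4) = mex{} = 0
g(5) = mex{0} = 1
g(6) = mex{0} = 1
g(7) = mex{0} = 1
g(8) = mex{0} = 1
g(9) = mex{0} = 1
g(10) = mex{0,1} = 2
g(11) = mex{1} = 0
So g(11) = 0.

0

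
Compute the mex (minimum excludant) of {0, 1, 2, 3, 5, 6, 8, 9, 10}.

4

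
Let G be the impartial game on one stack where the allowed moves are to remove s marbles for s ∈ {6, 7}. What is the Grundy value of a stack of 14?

0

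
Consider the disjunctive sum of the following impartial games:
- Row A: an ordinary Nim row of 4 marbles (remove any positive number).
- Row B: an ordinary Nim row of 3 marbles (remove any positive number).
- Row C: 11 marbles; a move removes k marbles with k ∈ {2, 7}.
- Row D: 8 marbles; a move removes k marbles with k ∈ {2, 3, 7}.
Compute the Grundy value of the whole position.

7

Row A is a plain Nim row of size 4, so its Grundy value is 4.
Row B is a plain Nim row of size 3, so its Grundy value is 3.
For row C, compute g(0), g(1), … with moves {2, 7}:
k:     0  1  2  3  4  5  6  7  8  9 10 11
g(k):  0  0  1  1  0  0  1  1  2  0  0  1
So g(11) = 1.
Build the Grundy sequence for row D with g(k) = mex{g(k−s) : s ∈ {2, 3, 7}, s ≤ k}:
g(0) = mex{} = 0
g(1) = mex{} = 0
g(2) = mex{0} = 1
g(3) = mex{0} = 1
g(4) = mex{0,1} = 2
g(5) = mex{1} = 0
g(6) = mex{1,2} = 0
g(7) = mex{0,2} = 1
g(8) = mex{0} = 1
So g(8) = 1.
The value of a disjunctive sum is the nim-sum of the parts.
Combined value = 4 ⊕ 3 ⊕ 1 ⊕ 1 = 7.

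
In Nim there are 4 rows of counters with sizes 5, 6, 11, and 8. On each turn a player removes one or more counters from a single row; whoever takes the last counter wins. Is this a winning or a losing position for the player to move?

Losing position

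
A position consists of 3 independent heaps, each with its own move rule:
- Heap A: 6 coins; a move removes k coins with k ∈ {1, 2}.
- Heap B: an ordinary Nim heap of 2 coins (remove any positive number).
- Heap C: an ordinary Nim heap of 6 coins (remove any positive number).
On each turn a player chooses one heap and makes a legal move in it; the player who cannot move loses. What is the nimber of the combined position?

4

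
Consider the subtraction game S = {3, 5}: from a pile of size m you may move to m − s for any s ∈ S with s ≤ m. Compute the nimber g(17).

0

Compute g(0), g(1), … for moves {3, 5}:
k:     0  1  2  3  4  5  6  7  8  9 10 11 12 13 14 15 16 17
g(k):  0  0  0  1  1  1  2  2  0  0  0  1  1  1  2  2  0  0
So g(17) = 0.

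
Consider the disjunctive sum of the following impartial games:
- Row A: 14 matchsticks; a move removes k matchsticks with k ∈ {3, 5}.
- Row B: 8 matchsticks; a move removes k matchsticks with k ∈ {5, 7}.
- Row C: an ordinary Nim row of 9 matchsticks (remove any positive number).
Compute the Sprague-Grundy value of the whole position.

10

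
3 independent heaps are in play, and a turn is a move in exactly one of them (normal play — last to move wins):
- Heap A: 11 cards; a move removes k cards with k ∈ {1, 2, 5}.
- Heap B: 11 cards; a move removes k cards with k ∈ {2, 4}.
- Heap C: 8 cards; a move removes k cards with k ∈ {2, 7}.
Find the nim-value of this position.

Build the Grundy sequence for heap A with g(k) = mex{g(k−s) : s ∈ {1, 2, 5}, s ≤ k}:
k:     0  1  2  3  4  5  6  7  8  9 10 11
g(k):  0  1  2  0  1  2  0  1  2  0  1  2
So g(11) = 2.
Build the Grundy sequence for heap B with g(k) = mex{g(k−s) : s ∈ {2, 4}, s ≤ k}:
g(0) = mex{} = 0
g(1) = mex{} = 0
g(2) = mex{0} = 1
g(3) = mex{0} = 1
g(4) = mex{0,1} = 2
g(5) = mex{0,1} = 2
g(6) = mex{1,2} = 0
g(7) = mex{1,2} = 0
g(8) = mex{0,2} = 1
g(9) = mex{0,2} = 1
g(10) = mex{0,1} = 2
g(11) = mex{0,1} = 2
So g(11) = 2.
For heap C, compute g(0), g(1), … with moves {2, 7}:
g(0) = mex{} = 0
g(1) = mex{} = 0
g(2) = mex{0} = 1
g(3) = mex{0} = 1
g(4) = mex{1} = 0
g(5) = mex{1} = 0
g(6) = mex{0} = 1
g(7) = mex{0} = 1
g(8) = mex{0,1} = 2
So g(8) = 2.
The value of a disjunctive sum is the nim-sum of the parts.
Combined value = 2 XOR 2 XOR 2 = 2.

2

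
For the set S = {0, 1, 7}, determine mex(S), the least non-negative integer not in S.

2

The values 0, 1 are all present; 2 is the first non-negative integer missing from the set.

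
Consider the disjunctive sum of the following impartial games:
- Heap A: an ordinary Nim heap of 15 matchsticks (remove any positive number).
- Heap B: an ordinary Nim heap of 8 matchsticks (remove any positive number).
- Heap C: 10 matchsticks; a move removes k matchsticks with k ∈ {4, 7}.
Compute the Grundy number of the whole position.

5

Heap A is a plain Nim heap of size 15, so its Grundy value is 15.
Heap B is a plain Nim heap of size 8, so its Grundy value is 8.
Build the Grundy sequence for heap C with g(k) = mex{g(k−s) : s ∈ {4, 7}, s ≤ k}:
k:     0  1  2  3  4  5  6  7  8  9 10
g(k):  0  0  0  0  1  1  1  1  2  2  2
So g(10) = 2.
The value of a disjunctive sum is the nim-sum of the parts.
Combined value = 15 ⊕ 8 ⊕ 2 = 5.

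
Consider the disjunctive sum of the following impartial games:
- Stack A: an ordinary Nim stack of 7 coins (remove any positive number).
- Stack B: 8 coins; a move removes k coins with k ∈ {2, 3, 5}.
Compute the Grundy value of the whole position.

7

Stack A is a plain Nim stack of size 7, so its Grundy value is 7.
Grundy values for stack B (subtraction set {2, 3, 5}):
g(0) = mex{} = 0
g(1) = mex{} = 0
g(2) = mex{0} = 1
g(3) = mex{0} = 1
g(4) = mex{0,1} = 2
g(5) = mex{0,1} = 2
g(6) = mex{0,1,2} = 3
g(7) = mex{1,2} = 0
g(8) = mex{1,2,3} = 0
So g(8) = 0.
The value of a disjunctive sum is the nim-sum of the parts.
Combined value = 7 ⊕ 0 = 7.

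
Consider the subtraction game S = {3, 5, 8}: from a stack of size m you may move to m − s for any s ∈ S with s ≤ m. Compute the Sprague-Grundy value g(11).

Build the Grundy sequence with g(k) = mex{g(k−s) : s ∈ {3, 5, 8}, s ≤ k}:
g(0) = mex{} = 0
g(1) = mex{} = 0
g(2) = mex{} = 0
g(3) = mex{0} = 1
g(4) = mex{0} = 1
g(5) = mex{0} = 1
g(6) = mex{0,1} = 2
g(7) = mex{0,1} = 2
g(8) = mex{0,1} = 2
g(9) = mex{0,1,2} = 3
g(10) = mex{0,1,2} = 3
g(11) = mex{1,2} = 0
So g(11) = 0.

0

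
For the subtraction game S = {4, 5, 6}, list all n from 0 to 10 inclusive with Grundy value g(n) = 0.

0, 1, 2, 3, 10

Compute g(0), g(1), … for moves {4, 5, 6}:
k:     0  1  2  3  4  5  6  7  8  9 10
g(k):  0  0  0  0  1  1  1  1  2  2  0
The P-positions (g = 0) in 0..10 are 0, 1, 2, 3, 10.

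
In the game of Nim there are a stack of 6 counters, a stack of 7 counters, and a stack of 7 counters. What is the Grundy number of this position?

6

Nim-sum: 6 ^ 7 ^ 7 = 6.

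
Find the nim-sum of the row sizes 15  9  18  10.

30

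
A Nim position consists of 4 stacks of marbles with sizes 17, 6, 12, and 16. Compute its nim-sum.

Nim-sum: 17 ^ 6 ^ 12 ^ 16 = 11.

11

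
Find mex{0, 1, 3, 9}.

2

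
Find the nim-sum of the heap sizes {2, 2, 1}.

1

Nim-sum: 2 ^ 2 ^ 1 = 1.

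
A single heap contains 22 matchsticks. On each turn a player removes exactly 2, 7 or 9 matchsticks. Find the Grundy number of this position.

Compute g(0), g(1), … for moves {2, 7, 9}:
k:     0  1  2  3  4  5  6  7  8  9 10 11 12 13 14 15 16 17 18 19 20 21 22
g(k):  0  0  1  1  0  0  1  1  2  2  3  3  2  2  3  0  0  1  1  0  0  1  1
So g(22) = 1.

1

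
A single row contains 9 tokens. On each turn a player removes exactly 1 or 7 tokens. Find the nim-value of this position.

1

Build the Grundy sequence with g(k) = mex{g(k−s) : s ∈ {1, 7}, s ≤ k}:
k:     0  1  2  3  4  5  6  7  8  9
g(k):  0  1  0  1  0  1  0  1  0  1
So g(9) = 1.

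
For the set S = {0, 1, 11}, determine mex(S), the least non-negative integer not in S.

2

The values 0, 1 are all present; 2 is the first non-negative integer missing from the set.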